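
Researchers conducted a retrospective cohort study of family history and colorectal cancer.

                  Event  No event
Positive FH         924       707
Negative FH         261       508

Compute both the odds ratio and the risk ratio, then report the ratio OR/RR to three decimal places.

Cells: a = 924, b = 707, c = 261, d = 508.
OR = (924·508)/(707·261) = 469392/184527 = 2.54376
Risk in exposed = 924/1631 = 0.56652; risk in unexposed = 261/769 = 0.33940; RR = 1.66918
OR/RR = 2.54376 / 1.66918 = 1.52395
The outcome is not rare, so the OR lies further from 1 than the RR.

1.524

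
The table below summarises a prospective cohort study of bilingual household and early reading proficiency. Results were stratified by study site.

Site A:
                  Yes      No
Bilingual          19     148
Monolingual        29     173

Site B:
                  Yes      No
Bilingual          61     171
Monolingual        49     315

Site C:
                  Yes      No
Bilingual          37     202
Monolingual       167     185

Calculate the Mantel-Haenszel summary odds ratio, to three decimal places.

OR_MH = Σ(aᵢdᵢ/nᵢ) / Σ(bᵢcᵢ/nᵢ), where nᵢ is the stratum total.
Stratum 1 (Site A): n = 369; a·d/n = 19·173/369 = 8.9079; b·c/n = 148·29/369 = 11.6314
Stratum 2 (Site B): n = 596; a·d/n = 61·315/596 = 32.2399; b·c/n = 171·49/596 = 14.0587
Stratum 3 (Site C): n = 591; a·d/n = 37·185/591 = 11.5821; b·c/n = 202·167/591 = 57.0795
OR_MH = (8.9079 + 32.2399 + 11.5821) / (11.6314 + 14.0587 + 57.0795) = 52.7299 / 82.7697 = 0.63707

0.637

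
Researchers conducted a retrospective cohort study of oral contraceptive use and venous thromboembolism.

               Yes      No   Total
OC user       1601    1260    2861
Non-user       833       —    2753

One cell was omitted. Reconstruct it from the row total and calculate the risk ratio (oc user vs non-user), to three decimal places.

1.849

The missing cell is in the unexposed row: 2753 − 833 = 1920.
So a = 1601, b = 1260, c = 833, d = 1920.
RR = [a/(a+b)] / [c/(c+d)] = (1601/2861) / (833/2753) = 0.55959/0.30258 = 1.84942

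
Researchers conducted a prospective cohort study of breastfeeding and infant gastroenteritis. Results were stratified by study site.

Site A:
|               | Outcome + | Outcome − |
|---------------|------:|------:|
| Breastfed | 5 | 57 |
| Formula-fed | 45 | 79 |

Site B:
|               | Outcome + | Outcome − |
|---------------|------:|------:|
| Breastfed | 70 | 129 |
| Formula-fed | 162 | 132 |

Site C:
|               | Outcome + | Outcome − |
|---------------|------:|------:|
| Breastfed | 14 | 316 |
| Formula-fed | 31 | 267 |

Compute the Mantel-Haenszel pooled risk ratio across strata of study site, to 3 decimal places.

0.535

RR_MH = Σ(aᵢ·n₀ᵢ/nᵢ) / Σ(cᵢ·n₁ᵢ/nᵢ), with n₁ᵢ = aᵢ+bᵢ (exposed), n₀ᵢ = cᵢ+dᵢ (unexposed), nᵢ = n₁ᵢ+n₀ᵢ.
Stratum 1 (Site A): n₁ = 62, n₀ = 124, n = 186; a·n₀/n = 5·124/186 = 3.3333; c·n₁/n = 45·62/186 = 15.0000
Stratum 2 (Site B): n₁ = 199, n₀ = 294, n = 493; a·n₀/n = 70·294/493 = 41.7444; c·n₁/n = 162·199/493 = 65.3915
Stratum 3 (Site C): n₁ = 330, n₀ = 298, n = 628; a·n₀/n = 14·298/628 = 6.6433; c·n₁/n = 31·330/628 = 16.2898
RR_MH = (3.3333 + 41.7444 + 6.6433) / (15.0000 + 65.3915 + 16.2898) = 51.7211 / 96.6813 = 0.53496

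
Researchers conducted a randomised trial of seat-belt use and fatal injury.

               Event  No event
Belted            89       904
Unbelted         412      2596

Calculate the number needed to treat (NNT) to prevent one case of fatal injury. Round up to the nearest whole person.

Risk in treated group = 89/993 = 0.08963; risk in control = 412/3008 = 0.13697.
Absolute risk reduction = 0.13697 − 0.08963 = 0.04734
NNT = 1 / ARR = 1 / 0.04734 = 21.123 → round up → 22

22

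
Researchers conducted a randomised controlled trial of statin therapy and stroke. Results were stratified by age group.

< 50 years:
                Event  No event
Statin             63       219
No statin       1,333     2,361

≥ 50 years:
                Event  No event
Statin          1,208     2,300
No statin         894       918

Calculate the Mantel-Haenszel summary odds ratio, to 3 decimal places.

0.535

OR_MH = Σ(aᵢdᵢ/nᵢ) / Σ(bᵢcᵢ/nᵢ), where nᵢ is the stratum total.
Stratum 1 (< 50 years): n = 3976; a·d/n = 63·2361/3976 = 37.4102; b·c/n = 219·1333/3976 = 73.4223
Stratum 2 (≥ 50 years): n = 5320; a·d/n = 1208·918/5320 = 208.4481; b·c/n = 2300·894/5320 = 386.5038
OR_MH = (37.4102 + 208.4481) / (73.4223 + 386.5038) = 245.8583 / 459.9260 = 0.53456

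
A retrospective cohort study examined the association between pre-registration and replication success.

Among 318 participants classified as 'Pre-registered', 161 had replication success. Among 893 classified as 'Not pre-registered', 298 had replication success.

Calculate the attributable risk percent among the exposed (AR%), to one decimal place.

From the description: a = 161, b = 157, c = 298, d = 595.
Risk in exposed = 161/318 = 0.50629; risk in unexposed = 298/893 = 0.33371.
RR = 0.50629/0.33371 = 1.51717
AR% = (RR − 1)/RR × 100 = (1.51717 − 1)/1.51717 × 100 = 34.0878%

34.1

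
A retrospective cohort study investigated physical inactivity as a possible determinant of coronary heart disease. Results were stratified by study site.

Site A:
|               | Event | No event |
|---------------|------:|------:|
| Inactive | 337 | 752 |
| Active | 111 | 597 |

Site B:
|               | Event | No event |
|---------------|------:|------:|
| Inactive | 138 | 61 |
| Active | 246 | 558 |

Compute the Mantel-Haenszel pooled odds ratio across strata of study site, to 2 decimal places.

OR_MH = Σ(aᵢdᵢ/nᵢ) / Σ(bᵢcᵢ/nᵢ), where nᵢ is the stratum total.
Stratum 1 (Site A): n = 1797; a·d/n = 337·597/1797 = 111.9583; b·c/n = 752·111/1797 = 46.4508
Stratum 2 (Site B): n = 1003; a·d/n = 138·558/1003 = 76.7737; b·c/n = 61·246/1003 = 14.9611
OR_MH = (111.9583 + 76.7737) / (46.4508 + 14.9611) = 188.7319 / 61.4119 = 3.07322

3.07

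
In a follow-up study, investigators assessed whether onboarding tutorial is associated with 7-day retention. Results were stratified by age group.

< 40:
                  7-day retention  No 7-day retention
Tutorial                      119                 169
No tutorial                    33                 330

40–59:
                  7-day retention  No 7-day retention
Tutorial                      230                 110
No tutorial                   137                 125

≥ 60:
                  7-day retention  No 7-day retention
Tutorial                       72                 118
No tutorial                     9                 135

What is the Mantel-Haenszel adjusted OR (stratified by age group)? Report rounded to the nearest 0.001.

3.730

OR_MH = Σ(aᵢdᵢ/nᵢ) / Σ(bᵢcᵢ/nᵢ), where nᵢ is the stratum total.
Stratum 1 (< 40): n = 651; a·d/n = 119·330/651 = 60.3226; b·c/n = 169·33/651 = 8.5668
Stratum 2 (40–59): n = 602; a·d/n = 230·125/602 = 47.7575; b·c/n = 110·137/602 = 25.0332
Stratum 3 (≥ 60): n = 334; a·d/n = 72·135/334 = 29.1018; b·c/n = 118·9/334 = 3.1796
OR_MH = (60.3226 + 47.7575 + 29.1018) / (8.5668 + 25.0332 + 3.1796) = 137.1819 / 36.7797 = 3.72983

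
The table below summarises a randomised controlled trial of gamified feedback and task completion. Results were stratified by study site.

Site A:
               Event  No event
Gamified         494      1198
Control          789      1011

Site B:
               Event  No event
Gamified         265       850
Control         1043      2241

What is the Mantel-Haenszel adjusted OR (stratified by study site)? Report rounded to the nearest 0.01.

OR_MH = Σ(aᵢdᵢ/nᵢ) / Σ(bᵢcᵢ/nᵢ), where nᵢ is the stratum total.
Stratum 1 (Site A): n = 3492; a·d/n = 494·1011/3492 = 143.0223; b·c/n = 1198·789/3492 = 270.6821
Stratum 2 (Site B): n = 4399; a·d/n = 265·2241/4399 = 135.0000; b·c/n = 850·1043/4399 = 201.5344
OR_MH = (143.0223 + 135.0000) / (270.6821 + 201.5344) = 278.0223 / 472.2166 = 0.58876

0.59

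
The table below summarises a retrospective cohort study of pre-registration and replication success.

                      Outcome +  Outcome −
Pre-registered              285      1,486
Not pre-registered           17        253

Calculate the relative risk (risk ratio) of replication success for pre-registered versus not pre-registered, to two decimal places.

Cells: a = 285, b = 1486, c = 17, d = 253.
Risk in exposed = 285/1771 = 0.16093; risk in unexposed = 17/270 = 0.06296.
RR = 0.16093 / 0.06296 = 2.55588
The risk among the exposed is 2.56 times that among the unexposed.

2.56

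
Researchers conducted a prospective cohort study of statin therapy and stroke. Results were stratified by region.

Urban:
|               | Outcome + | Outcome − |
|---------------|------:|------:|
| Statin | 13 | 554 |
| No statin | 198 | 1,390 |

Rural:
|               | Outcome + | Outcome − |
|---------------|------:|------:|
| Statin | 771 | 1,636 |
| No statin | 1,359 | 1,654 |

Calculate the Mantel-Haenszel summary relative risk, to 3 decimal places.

RR_MH = Σ(aᵢ·n₀ᵢ/nᵢ) / Σ(cᵢ·n₁ᵢ/nᵢ), with n₁ᵢ = aᵢ+bᵢ (exposed), n₀ᵢ = cᵢ+dᵢ (unexposed), nᵢ = n₁ᵢ+n₀ᵢ.
Stratum 1 (Urban): n₁ = 567, n₀ = 1588, n = 2155; a·n₀/n = 13·1588/2155 = 9.5796; c·n₁/n = 198·567/2155 = 52.0956
Stratum 2 (Rural): n₁ = 2407, n₀ = 3013, n = 5420; a·n₀/n = 771·3013/5420 = 428.6020; c·n₁/n = 1359·2407/5420 = 603.5264
RR_MH = (9.5796 + 428.6020) / (52.0956 + 603.5264) = 438.1816 / 655.6220 = 0.66834

0.668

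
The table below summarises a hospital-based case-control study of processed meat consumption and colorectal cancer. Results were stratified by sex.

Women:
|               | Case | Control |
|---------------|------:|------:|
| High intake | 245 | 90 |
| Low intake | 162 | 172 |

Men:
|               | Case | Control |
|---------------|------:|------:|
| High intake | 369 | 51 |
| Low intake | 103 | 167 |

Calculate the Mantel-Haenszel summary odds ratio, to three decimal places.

OR_MH = Σ(aᵢdᵢ/nᵢ) / Σ(bᵢcᵢ/nᵢ), where nᵢ is the stratum total.
Stratum 1 (Women): n = 669; a·d/n = 245·172/669 = 62.9895; b·c/n = 90·162/669 = 21.7937
Stratum 2 (Men): n = 690; a·d/n = 369·167/690 = 89.3087; b·c/n = 51·103/690 = 7.6130
OR_MH = (62.9895 + 89.3087) / (21.7937 + 7.6130) = 152.2982 / 29.4068 = 5.17902

5.179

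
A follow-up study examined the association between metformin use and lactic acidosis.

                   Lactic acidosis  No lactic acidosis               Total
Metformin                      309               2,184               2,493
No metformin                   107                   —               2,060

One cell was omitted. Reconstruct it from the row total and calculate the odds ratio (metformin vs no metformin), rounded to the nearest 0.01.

The missing cell is in the unexposed row: 2060 − 107 = 1953.
So a = 309, b = 2184, c = 107, d = 1953.
OR = (a·d)/(b·c) = (309 × 1953) / (2184 × 107) = 603477 / 233688 = 2.58240

2.58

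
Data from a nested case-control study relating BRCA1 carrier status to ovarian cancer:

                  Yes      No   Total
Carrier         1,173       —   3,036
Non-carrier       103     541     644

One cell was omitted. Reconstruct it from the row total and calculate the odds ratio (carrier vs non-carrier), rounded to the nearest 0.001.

The missing cell is in the exposed row: 3036 − 1173 = 1863.
So a = 1173, b = 1863, c = 103, d = 541.
OR = (a·d)/(b·c) = (1173 × 541) / (1863 × 103) = 634593 / 191889 = 3.30708

3.307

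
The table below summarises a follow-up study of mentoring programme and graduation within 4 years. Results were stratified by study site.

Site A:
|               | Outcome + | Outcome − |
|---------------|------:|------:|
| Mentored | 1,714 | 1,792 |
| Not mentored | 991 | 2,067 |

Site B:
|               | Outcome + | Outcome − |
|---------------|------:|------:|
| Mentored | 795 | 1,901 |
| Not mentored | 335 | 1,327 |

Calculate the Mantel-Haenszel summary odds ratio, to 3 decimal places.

OR_MH = Σ(aᵢdᵢ/nᵢ) / Σ(bᵢcᵢ/nᵢ), where nᵢ is the stratum total.
Stratum 1 (Site A): n = 6564; a·d/n = 1714·2067/6564 = 539.7377; b·c/n = 1792·991/6564 = 270.5472
Stratum 2 (Site B): n = 4358; a·d/n = 795·1327/4358 = 242.0755; b·c/n = 1901·335/4358 = 146.1301
OR_MH = (539.7377 + 242.0755) / (270.5472 + 146.1301) = 781.8132 / 416.6773 = 1.87630

1.876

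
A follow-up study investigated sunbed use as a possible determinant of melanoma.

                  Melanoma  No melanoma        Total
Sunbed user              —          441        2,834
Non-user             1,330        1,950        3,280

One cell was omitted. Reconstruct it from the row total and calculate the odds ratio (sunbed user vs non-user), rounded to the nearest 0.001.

7.956

The missing cell is in the exposed row: 2834 − 441 = 2393.
So a = 2393, b = 441, c = 1330, d = 1950.
OR = (a·d)/(b·c) = (2393 × 1950) / (441 × 1330) = 4666350 / 586530 = 7.95586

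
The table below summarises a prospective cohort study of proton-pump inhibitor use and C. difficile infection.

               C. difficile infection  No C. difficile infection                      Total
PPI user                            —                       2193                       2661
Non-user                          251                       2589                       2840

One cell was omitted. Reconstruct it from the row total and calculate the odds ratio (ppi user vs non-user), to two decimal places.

The missing cell is in the exposed row: 2661 − 2193 = 468.
So a = 468, b = 2193, c = 251, d = 2589.
OR = (a·d)/(b·c) = (468 × 2589) / (2193 × 251) = 1211652 / 550443 = 2.20123

2.20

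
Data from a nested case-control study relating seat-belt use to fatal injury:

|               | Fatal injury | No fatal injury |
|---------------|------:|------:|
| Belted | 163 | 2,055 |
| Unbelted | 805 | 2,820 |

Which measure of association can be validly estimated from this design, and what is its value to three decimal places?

0.278

Cells: a = 163, b = 2055, c = 805, d = 2820.
This is a nested case-control study: participants were sampled on outcome status, so risks in the source population cannot be estimated directly — relative risk is not valid here. The odds ratio is the appropriate measure.
OR = (a·d)/(b·c) = (163 × 2820) / (2055 × 805) = 459660 / 1654275 = 0.27786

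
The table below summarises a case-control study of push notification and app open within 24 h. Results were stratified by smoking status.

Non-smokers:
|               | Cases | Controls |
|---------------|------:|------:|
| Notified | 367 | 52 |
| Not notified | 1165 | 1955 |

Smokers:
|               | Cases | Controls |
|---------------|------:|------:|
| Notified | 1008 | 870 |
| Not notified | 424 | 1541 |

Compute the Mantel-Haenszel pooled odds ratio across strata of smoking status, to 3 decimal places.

OR_MH = Σ(aᵢdᵢ/nᵢ) / Σ(bᵢcᵢ/nᵢ), where nᵢ is the stratum total.
Stratum 1 (Non-smokers): n = 3539; a·d/n = 367·1955/3539 = 202.7366; b·c/n = 52·1165/3539 = 17.1178
Stratum 2 (Smokers): n = 3843; a·d/n = 1008·1541/3843 = 404.1967; b·c/n = 870·424/3843 = 95.9875
OR_MH = (202.7366 + 404.1967) / (17.1178 + 95.9875) = 606.9334 / 113.1053 = 5.36609

5.366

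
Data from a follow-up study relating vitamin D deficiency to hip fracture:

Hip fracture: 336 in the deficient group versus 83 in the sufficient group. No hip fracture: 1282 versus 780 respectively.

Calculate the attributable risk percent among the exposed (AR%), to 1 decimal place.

53.7

From the description: a = 336, b = 1282, c = 83, d = 780.
Risk in exposed = 336/1618 = 0.20766; risk in unexposed = 83/863 = 0.09618.
RR = 0.20766/0.09618 = 2.15920
AR% = (RR − 1)/RR × 100 = (2.15920 − 1)/2.15920 × 100 = 53.6866%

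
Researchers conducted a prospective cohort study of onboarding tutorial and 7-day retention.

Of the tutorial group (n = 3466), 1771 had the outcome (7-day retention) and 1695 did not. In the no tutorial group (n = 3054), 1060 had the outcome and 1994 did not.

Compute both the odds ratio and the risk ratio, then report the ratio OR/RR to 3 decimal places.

From the description: a = 1771, b = 1695, c = 1060, d = 1994.
OR = (1771·1994)/(1695·1060) = 3531374/1796700 = 1.96548
Risk in exposed = 1771/3466 = 0.51096; risk in unexposed = 1060/3054 = 0.34709; RR = 1.47215
OR/RR = 1.96548 / 1.47215 = 1.33510
The outcome is not rare, so the OR lies further from 1 than the RR.

1.335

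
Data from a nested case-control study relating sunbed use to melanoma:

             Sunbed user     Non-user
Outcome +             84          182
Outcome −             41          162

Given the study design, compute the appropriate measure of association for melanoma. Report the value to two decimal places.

Reading the table with exposure as columns: a = 84 (Sunbed user, case), b = 41 (Sunbed user, non-case), c = 182 (Non-user, case), d = 162.
This is a nested case-control study: participants were sampled on outcome status, so risks in the source population cannot be estimated directly — relative risk is not valid here. The odds ratio is the appropriate measure.
OR = (a·d)/(b·c) = (84 × 162) / (41 × 182) = 13608 / 7462 = 1.82364

1.82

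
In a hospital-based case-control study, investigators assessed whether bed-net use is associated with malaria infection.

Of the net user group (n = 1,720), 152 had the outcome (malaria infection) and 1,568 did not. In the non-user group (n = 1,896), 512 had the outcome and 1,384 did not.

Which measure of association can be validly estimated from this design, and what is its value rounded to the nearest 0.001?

From the description: a = 152, b = 1568, c = 512, d = 1384.
This is a hospital-based case-control study: participants were sampled on outcome status, so risks in the source population cannot be estimated directly — relative risk is not valid here. The odds ratio is the appropriate measure.
OR = (a·d)/(b·c) = (152 × 1384) / (1568 × 512) = 210368 / 802816 = 0.26204

0.262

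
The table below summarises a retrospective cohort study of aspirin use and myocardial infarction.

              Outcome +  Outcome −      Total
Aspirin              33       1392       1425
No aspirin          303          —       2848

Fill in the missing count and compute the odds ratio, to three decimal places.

0.199

The missing cell is in the unexposed row: 2848 − 303 = 2545.
So a = 33, b = 1392, c = 303, d = 2545.
OR = (a·d)/(b·c) = (33 × 2545) / (1392 × 303) = 83985 / 421776 = 0.19912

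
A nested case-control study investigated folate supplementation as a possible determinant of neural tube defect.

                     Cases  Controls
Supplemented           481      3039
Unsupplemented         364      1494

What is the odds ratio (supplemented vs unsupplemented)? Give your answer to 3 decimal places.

0.650

Cells: a = 481, b = 3039, c = 364, d = 1494.
OR = (a·d)/(b·c) = (481 × 1494) / (3039 × 364) = 718614 / 1106196 = 0.64963
Exposure is associated with lower odds of neural tube defect (OR = 0.65 < 1).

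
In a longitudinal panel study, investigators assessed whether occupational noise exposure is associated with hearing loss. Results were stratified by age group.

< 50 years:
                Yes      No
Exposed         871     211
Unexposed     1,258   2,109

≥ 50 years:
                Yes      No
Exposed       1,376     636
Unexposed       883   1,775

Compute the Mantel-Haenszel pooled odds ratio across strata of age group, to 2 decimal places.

OR_MH = Σ(aᵢdᵢ/nᵢ) / Σ(bᵢcᵢ/nᵢ), where nᵢ is the stratum total.
Stratum 1 (< 50 years): n = 4449; a·d/n = 871·2109/4449 = 412.8881; b·c/n = 211·1258/4449 = 59.6624
Stratum 2 (≥ 50 years): n = 4670; a·d/n = 1376·1775/4670 = 522.9979; b·c/n = 636·883/4670 = 120.2544
OR_MH = (412.8881 + 522.9979) / (59.6624 + 120.2544) = 935.8859 / 179.9168 = 5.20177

5.20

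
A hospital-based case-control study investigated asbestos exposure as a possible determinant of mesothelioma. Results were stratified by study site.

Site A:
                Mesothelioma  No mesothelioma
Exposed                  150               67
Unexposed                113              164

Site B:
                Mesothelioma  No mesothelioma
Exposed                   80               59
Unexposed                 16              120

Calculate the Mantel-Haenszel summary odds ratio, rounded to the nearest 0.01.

OR_MH = Σ(aᵢdᵢ/nᵢ) / Σ(bᵢcᵢ/nᵢ), where nᵢ is the stratum total.
Stratum 1 (Site A): n = 494; a·d/n = 150·164/494 = 49.7976; b·c/n = 67·113/494 = 15.3259
Stratum 2 (Site B): n = 275; a·d/n = 80·120/275 = 34.9091; b·c/n = 59·16/275 = 3.4327
OR_MH = (49.7976 + 34.9091) / (15.3259 + 3.4327) = 84.7067 / 18.7586 = 4.51561

4.52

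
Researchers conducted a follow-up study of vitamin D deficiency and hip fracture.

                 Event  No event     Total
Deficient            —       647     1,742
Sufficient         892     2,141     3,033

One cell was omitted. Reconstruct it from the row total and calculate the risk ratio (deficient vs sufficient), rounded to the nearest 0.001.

The missing cell is in the exposed row: 1742 − 647 = 1095.
So a = 1095, b = 647, c = 892, d = 2141.
RR = [a/(a+b)] / [c/(c+d)] = (1095/1742) / (892/3033) = 0.62859/0.29410 = 2.13734

2.137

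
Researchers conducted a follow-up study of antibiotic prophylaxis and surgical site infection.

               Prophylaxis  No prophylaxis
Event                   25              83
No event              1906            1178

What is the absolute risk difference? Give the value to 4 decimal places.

-0.0529

Reading the table with exposure as columns: a = 25 (Prophylaxis, case), b = 1906 (Prophylaxis, non-case), c = 83 (No prophylaxis, case), d = 1178.
Risk in exposed = 25/1931 = 0.012947; risk in unexposed = 83/1261 = 0.065821.
Risk difference = 0.012947 − 0.065821 = -0.052874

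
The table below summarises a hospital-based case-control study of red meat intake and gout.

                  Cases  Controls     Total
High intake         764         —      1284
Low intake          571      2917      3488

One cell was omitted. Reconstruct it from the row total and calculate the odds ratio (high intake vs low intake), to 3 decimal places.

The missing cell is in the exposed row: 1284 − 764 = 520.
So a = 764, b = 520, c = 571, d = 2917.
OR = (a·d)/(b·c) = (764 × 2917) / (520 × 571) = 2228588 / 296920 = 7.50569

7.506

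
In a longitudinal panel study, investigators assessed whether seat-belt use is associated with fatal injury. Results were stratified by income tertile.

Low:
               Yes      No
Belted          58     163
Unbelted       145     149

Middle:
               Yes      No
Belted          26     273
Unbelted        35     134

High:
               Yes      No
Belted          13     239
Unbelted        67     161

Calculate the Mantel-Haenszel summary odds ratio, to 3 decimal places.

0.287

OR_MH = Σ(aᵢdᵢ/nᵢ) / Σ(bᵢcᵢ/nᵢ), where nᵢ is the stratum total.
Stratum 1 (Low): n = 515; a·d/n = 58·149/515 = 16.7806; b·c/n = 163·145/515 = 45.8932
Stratum 2 (Middle): n = 468; a·d/n = 26·134/468 = 7.4444; b·c/n = 273·35/468 = 20.4167
Stratum 3 (High): n = 480; a·d/n = 13·161/480 = 4.3604; b·c/n = 239·67/480 = 33.3604
OR_MH = (16.7806 + 7.4444 + 4.3604) / (45.8932 + 20.4167 + 33.3604) = 28.5854 / 99.6703 = 0.28680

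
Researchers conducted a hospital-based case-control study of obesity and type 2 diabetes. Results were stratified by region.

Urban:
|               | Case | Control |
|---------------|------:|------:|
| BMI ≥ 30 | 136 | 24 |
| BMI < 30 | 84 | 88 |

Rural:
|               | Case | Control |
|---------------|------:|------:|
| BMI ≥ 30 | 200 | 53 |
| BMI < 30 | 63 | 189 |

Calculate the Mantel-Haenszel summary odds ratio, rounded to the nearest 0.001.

OR_MH = Σ(aᵢdᵢ/nᵢ) / Σ(bᵢcᵢ/nᵢ), where nᵢ is the stratum total.
Stratum 1 (Urban): n = 332; a·d/n = 136·88/332 = 36.0482; b·c/n = 24·84/332 = 6.0723
Stratum 2 (Rural): n = 505; a·d/n = 200·189/505 = 74.8515; b·c/n = 53·63/505 = 6.6119
OR_MH = (36.0482 + 74.8515) / (6.0723 + 6.6119) = 110.8997 / 12.6842 = 8.74316

8.743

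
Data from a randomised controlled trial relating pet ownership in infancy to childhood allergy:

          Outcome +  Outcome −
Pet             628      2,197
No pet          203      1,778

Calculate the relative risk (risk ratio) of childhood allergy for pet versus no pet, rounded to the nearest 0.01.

2.17

Cells: a = 628, b = 2197, c = 203, d = 1778.
Risk in exposed = 628/2825 = 0.22230; risk in unexposed = 203/1981 = 0.10247.
RR = 0.22230 / 0.10247 = 2.16935
The risk among the exposed is 2.17 times that among the unexposed.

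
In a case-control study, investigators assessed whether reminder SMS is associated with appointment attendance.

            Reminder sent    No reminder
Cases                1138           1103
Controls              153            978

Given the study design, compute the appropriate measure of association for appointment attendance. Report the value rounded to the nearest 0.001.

Reading the table with exposure as columns: a = 1138 (Reminder sent, case), b = 153 (Reminder sent, non-case), c = 1103 (No reminder, case), d = 978.
This is a case-control study: participants were sampled on outcome status, so risks in the source population cannot be estimated directly — relative risk is not valid here. The odds ratio is the appropriate measure.
OR = (a·d)/(b·c) = (1138 × 978) / (153 × 1103) = 1112964 / 168759 = 6.59499

6.595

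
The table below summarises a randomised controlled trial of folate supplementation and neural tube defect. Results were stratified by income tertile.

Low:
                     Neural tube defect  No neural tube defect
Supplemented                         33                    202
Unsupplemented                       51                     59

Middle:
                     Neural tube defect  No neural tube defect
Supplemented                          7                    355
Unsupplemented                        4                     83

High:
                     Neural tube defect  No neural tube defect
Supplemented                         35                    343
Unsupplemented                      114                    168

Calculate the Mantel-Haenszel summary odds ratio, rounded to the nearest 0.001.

OR_MH = Σ(aᵢdᵢ/nᵢ) / Σ(bᵢcᵢ/nᵢ), where nᵢ is the stratum total.
Stratum 1 (Low): n = 345; a·d/n = 33·59/345 = 5.6435; b·c/n = 202·51/345 = 29.8609
Stratum 2 (Middle): n = 449; a·d/n = 7·83/449 = 1.2940; b·c/n = 355·4/449 = 3.1626
Stratum 3 (High): n = 660; a·d/n = 35·168/660 = 8.9091; b·c/n = 343·114/660 = 59.2455
OR_MH = (5.6435 + 1.2940 + 8.9091) / (29.8609 + 3.1626 + 59.2455) = 15.8466 / 92.2689 = 0.17174

0.172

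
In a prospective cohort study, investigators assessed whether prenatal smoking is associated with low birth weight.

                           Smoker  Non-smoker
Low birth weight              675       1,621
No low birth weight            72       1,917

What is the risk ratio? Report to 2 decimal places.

Reading the table with exposure as columns: a = 675 (Smoker, case), b = 72 (Smoker, non-case), c = 1621 (Non-smoker, case), d = 1917.
Risk in exposed = 675/747 = 0.90361; risk in unexposed = 1621/3538 = 0.45817.
RR = 0.90361 / 0.45817 = 1.97223
The risk among the exposed is 1.97 times that among the unexposed.

1.97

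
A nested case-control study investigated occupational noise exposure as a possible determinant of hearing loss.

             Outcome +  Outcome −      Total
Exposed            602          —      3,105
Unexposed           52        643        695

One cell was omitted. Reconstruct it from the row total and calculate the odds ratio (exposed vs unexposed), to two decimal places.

2.97

The missing cell is in the exposed row: 3105 − 602 = 2503.
So a = 602, b = 2503, c = 52, d = 643.
OR = (a·d)/(b·c) = (602 × 643) / (2503 × 52) = 387086 / 130156 = 2.97402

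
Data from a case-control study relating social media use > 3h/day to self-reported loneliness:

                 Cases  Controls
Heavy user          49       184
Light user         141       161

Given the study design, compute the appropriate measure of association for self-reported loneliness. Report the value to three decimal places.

Cells: a = 49, b = 184, c = 141, d = 161.
This is a case-control study: participants were sampled on outcome status, so risks in the source population cannot be estimated directly — relative risk is not valid here. The odds ratio is the appropriate measure.
OR = (a·d)/(b·c) = (49 × 161) / (184 × 141) = 7889 / 25944 = 0.30408

0.304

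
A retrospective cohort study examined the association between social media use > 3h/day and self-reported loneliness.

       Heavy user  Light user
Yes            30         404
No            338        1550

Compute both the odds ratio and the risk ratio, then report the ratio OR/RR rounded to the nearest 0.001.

Reading the table with exposure as columns: a = 30 (Heavy user, case), b = 338 (Heavy user, non-case), c = 404 (Light user, case), d = 1550.
OR = (30·1550)/(338·404) = 46500/136552 = 0.34053
Risk in exposed = 30/368 = 0.08152; risk in unexposed = 404/1954 = 0.20676; RR = 0.39429
OR/RR = 0.34053 / 0.39429 = 0.86365
The outcome is not rare, so the OR lies further from 1 than the RR.

0.864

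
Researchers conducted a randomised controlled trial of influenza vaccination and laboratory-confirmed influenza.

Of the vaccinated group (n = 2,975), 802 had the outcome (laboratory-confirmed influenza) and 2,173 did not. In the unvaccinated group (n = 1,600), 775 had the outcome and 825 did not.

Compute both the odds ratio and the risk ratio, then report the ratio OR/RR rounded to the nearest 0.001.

0.706

From the description: a = 802, b = 2173, c = 775, d = 825.
OR = (802·825)/(2173·775) = 661650/1684075 = 0.39289
Risk in exposed = 802/2975 = 0.26958; risk in unexposed = 775/1600 = 0.48438; RR = 0.55655
OR/RR = 0.39289 / 0.55655 = 0.70593
The outcome is not rare, so the OR lies further from 1 than the RR.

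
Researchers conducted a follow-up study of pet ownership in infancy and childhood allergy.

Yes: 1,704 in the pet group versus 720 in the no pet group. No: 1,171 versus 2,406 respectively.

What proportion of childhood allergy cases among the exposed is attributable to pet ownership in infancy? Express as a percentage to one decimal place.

61.1

From the description: a = 1704, b = 1171, c = 720, d = 2406.
Risk in exposed = 1704/2875 = 0.59270; risk in unexposed = 720/3126 = 0.23033.
RR = 0.59270/0.23033 = 2.57329
AR% = (RR − 1)/RR × 100 = (2.57329 − 1)/2.57329 × 100 = 61.1392%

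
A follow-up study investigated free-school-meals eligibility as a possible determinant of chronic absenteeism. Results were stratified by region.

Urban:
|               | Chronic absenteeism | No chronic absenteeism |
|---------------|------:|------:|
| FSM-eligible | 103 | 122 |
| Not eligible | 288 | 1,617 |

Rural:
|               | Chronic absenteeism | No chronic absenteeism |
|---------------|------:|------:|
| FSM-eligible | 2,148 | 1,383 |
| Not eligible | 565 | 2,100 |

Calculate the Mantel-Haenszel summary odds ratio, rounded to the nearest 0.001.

OR_MH = Σ(aᵢdᵢ/nᵢ) / Σ(bᵢcᵢ/nᵢ), where nᵢ is the stratum total.
Stratum 1 (Urban): n = 2130; a·d/n = 103·1617/2130 = 78.1930; b·c/n = 122·288/2130 = 16.4958
Stratum 2 (Rural): n = 6196; a·d/n = 2148·2100/6196 = 728.0181; b·c/n = 1383·565/6196 = 126.1128
OR_MH = (78.1930 + 728.0181) / (16.4958 + 126.1128) = 806.2110 / 142.6086 = 5.65331

5.653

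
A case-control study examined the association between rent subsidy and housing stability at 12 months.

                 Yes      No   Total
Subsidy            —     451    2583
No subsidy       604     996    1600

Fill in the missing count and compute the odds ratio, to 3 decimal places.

7.795

The missing cell is in the exposed row: 2583 − 451 = 2132.
So a = 2132, b = 451, c = 604, d = 996.
OR = (a·d)/(b·c) = (2132 × 996) / (451 × 604) = 2123472 / 272404 = 7.79530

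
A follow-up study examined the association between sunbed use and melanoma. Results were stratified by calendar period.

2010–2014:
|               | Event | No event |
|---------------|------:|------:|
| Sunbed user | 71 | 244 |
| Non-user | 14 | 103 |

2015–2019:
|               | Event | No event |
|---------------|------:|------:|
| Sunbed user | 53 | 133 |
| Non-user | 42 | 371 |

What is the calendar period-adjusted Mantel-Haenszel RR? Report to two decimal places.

2.40

RR_MH = Σ(aᵢ·n₀ᵢ/nᵢ) / Σ(cᵢ·n₁ᵢ/nᵢ), with n₁ᵢ = aᵢ+bᵢ (exposed), n₀ᵢ = cᵢ+dᵢ (unexposed), nᵢ = n₁ᵢ+n₀ᵢ.
Stratum 1 (2010–2014): n₁ = 315, n₀ = 117, n = 432; a·n₀/n = 71·117/432 = 19.2292; c·n₁/n = 14·315/432 = 10.2083
Stratum 2 (2015–2019): n₁ = 186, n₀ = 413, n = 599; a·n₀/n = 53·413/599 = 36.5426; c·n₁/n = 42·186/599 = 13.0417
RR_MH = (19.2292 + 36.5426) / (10.2083 + 13.0417) = 55.7717 / 23.2501 = 2.39878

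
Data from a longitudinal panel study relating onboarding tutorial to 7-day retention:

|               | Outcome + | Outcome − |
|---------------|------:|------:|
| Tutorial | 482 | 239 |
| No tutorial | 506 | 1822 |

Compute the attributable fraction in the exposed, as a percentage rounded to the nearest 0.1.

67.5

Cells: a = 482, b = 239, c = 506, d = 1822.
Risk in exposed = 482/721 = 0.66852; risk in unexposed = 506/2328 = 0.21735.
RR = 0.66852/0.21735 = 3.07570
AR% = (RR − 1)/RR × 100 = (3.07570 − 1)/3.07570 × 100 = 67.4871%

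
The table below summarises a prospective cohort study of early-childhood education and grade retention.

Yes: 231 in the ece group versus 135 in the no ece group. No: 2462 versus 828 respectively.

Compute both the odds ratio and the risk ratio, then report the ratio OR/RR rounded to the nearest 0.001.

From the description: a = 231, b = 2462, c = 135, d = 828.
OR = (231·828)/(2462·135) = 191268/332370 = 0.57547
Risk in exposed = 231/2693 = 0.08578; risk in unexposed = 135/963 = 0.14019; RR = 0.61188
OR/RR = 0.57547 / 0.61188 = 0.94049
The outcome is not rare, so the OR lies further from 1 than the RR.

0.940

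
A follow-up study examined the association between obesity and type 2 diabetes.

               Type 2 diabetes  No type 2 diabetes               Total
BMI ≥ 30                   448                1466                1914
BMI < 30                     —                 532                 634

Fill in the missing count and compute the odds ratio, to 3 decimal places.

The missing cell is in the unexposed row: 634 − 532 = 102.
So a = 448, b = 1466, c = 102, d = 532.
OR = (a·d)/(b·c) = (448 × 532) / (1466 × 102) = 238336 / 149532 = 1.59388

1.594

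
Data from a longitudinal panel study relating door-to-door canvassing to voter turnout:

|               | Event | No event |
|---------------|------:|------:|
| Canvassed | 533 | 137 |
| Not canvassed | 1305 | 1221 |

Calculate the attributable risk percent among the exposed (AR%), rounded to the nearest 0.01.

35.06

Cells: a = 533, b = 137, c = 1305, d = 1221.
Risk in exposed = 533/670 = 0.79552; risk in unexposed = 1305/2526 = 0.51663.
RR = 0.79552/0.51663 = 1.53984
AR% = (RR − 1)/RR × 100 = (1.53984 − 1)/1.53984 × 100 = 35.0581%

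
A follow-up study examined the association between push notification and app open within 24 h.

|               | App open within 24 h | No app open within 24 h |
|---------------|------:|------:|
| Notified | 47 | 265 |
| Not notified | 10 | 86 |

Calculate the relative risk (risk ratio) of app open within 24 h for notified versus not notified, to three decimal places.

1.446

Cells: a = 47, b = 265, c = 10, d = 86.
Risk in exposed = 47/312 = 0.15064; risk in unexposed = 10/96 = 0.10417.
RR = 0.15064 / 0.10417 = 1.44615
The risk among the exposed is 1.45 times that among the unexposed.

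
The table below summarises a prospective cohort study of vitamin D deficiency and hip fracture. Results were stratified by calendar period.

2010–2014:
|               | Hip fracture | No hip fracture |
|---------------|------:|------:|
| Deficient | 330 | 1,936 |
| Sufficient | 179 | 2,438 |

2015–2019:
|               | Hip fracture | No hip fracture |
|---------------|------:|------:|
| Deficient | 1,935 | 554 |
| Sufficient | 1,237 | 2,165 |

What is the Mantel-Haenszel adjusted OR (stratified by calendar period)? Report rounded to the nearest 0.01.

OR_MH = Σ(aᵢdᵢ/nᵢ) / Σ(bᵢcᵢ/nᵢ), where nᵢ is the stratum total.
Stratum 1 (2010–2014): n = 4883; a·d/n = 330·2438/4883 = 164.7635; b·c/n = 1936·179/4883 = 70.9695
Stratum 2 (2015–2019): n = 5891; a·d/n = 1935·2165/5891 = 711.1314; b·c/n = 554·1237/5891 = 116.3297
OR_MH = (164.7635 + 711.1314) / (70.9695 + 116.3297) = 875.8949 / 187.2991 = 4.67645

4.68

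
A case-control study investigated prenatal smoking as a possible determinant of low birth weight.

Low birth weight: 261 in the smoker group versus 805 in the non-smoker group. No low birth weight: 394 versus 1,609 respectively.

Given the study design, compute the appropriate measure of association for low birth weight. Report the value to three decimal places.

1.324

From the description: a = 261, b = 394, c = 805, d = 1609.
This is a case-control study: participants were sampled on outcome status, so risks in the source population cannot be estimated directly — relative risk is not valid here. The odds ratio is the appropriate measure.
OR = (a·d)/(b·c) = (261 × 1609) / (394 × 805) = 419949 / 317170 = 1.32405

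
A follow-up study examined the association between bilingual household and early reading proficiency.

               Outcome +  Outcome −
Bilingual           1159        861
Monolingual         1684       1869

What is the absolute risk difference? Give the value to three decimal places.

0.100

Cells: a = 1159, b = 861, c = 1684, d = 1869.
Risk in exposed = 1159/2020 = 0.573762; risk in unexposed = 1684/3553 = 0.473966.
Risk difference = 0.573762 − 0.473966 = 0.099797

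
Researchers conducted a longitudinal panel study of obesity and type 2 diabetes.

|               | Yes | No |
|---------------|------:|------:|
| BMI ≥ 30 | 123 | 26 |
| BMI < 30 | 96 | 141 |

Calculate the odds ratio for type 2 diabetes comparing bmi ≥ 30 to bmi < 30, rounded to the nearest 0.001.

6.948

Cells: a = 123, b = 26, c = 96, d = 141.
OR = (a·d)/(b·c) = (123 × 141) / (26 × 96) = 17343 / 2496 = 6.94832
The odds of type 2 diabetes are about 6.95 times as high in the bmi ≥ 30 group.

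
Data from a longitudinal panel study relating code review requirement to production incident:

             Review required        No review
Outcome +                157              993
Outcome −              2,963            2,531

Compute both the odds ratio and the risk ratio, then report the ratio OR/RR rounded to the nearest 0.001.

0.756

Reading the table with exposure as columns: a = 157 (Review required, case), b = 2963 (Review required, non-case), c = 993 (No review, case), d = 2531.
OR = (157·2531)/(2963·993) = 397367/2942259 = 0.13506
Risk in exposed = 157/3120 = 0.05032; risk in unexposed = 993/3524 = 0.28178; RR = 0.17858
OR/RR = 0.13506 / 0.17858 = 0.75627
The outcome is not rare, so the OR lies further from 1 than the RR.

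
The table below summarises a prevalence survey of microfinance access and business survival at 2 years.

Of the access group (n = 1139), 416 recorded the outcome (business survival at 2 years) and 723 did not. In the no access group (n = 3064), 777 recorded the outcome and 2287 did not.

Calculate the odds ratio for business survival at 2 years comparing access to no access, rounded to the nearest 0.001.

1.694

From the description: a = 416, b = 723, c = 777, d = 2287.
OR = (a·d)/(b·c) = (416 × 2287) / (723 × 777) = 951392 / 561771 = 1.69356
The odds of business survival at 2 years are about 1.69 times as high in the access group.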